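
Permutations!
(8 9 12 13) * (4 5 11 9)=(4 5 11 9 12 13 8)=[0, 1, 2, 3, 5, 11, 6, 7, 4, 12, 10, 9, 13, 8]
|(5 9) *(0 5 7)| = 4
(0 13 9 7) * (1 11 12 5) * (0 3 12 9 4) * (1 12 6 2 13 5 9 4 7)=(0 5 12 9 1 11 4)(2 13 7 3 6)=[5, 11, 13, 6, 0, 12, 2, 3, 8, 1, 10, 4, 9, 7]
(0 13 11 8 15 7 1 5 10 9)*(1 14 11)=[13, 5, 2, 3, 4, 10, 6, 14, 15, 0, 9, 8, 12, 1, 11, 7]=(0 13 1 5 10 9)(7 14 11 8 15)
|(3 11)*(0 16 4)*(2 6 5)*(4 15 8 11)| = 21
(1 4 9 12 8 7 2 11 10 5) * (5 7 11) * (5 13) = (1 4 9 12 8 11 10 7 2 13 5) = [0, 4, 13, 3, 9, 1, 6, 2, 11, 12, 7, 10, 8, 5]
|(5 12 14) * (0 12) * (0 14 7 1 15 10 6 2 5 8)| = 11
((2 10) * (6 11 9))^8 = (6 9 11)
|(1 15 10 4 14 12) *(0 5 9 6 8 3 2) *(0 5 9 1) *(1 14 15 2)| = 30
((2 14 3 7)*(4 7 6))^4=((2 14 3 6 4 7))^4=(2 4 3)(6 14 7)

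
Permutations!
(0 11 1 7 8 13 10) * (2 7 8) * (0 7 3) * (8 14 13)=(0 11 1 14 13 10 7 2 3)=[11, 14, 3, 0, 4, 5, 6, 2, 8, 9, 7, 1, 12, 10, 13]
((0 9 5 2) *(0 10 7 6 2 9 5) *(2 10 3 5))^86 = (0 2 3 5 9)(6 7 10)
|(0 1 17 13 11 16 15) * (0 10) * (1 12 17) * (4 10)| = |(0 12 17 13 11 16 15 4 10)| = 9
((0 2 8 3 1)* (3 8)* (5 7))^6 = (8)(0 3)(1 2)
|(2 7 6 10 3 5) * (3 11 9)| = 8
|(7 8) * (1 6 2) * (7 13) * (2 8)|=6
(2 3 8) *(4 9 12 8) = (2 3 4 9 12 8) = [0, 1, 3, 4, 9, 5, 6, 7, 2, 12, 10, 11, 8]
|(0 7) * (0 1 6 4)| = 5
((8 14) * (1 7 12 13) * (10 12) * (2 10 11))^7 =(8 14)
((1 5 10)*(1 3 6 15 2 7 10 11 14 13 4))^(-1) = (1 4 13 14 11 5)(2 15 6 3 10 7)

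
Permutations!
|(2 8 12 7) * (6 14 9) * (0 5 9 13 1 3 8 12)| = |(0 5 9 6 14 13 1 3 8)(2 12 7)| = 9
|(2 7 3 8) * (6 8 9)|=|(2 7 3 9 6 8)|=6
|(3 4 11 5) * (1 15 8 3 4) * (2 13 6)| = 12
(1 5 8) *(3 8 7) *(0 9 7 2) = (0 9 7 3 8 1 5 2) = [9, 5, 0, 8, 4, 2, 6, 3, 1, 7]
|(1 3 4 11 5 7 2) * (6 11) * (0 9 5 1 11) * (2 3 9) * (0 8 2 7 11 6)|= 12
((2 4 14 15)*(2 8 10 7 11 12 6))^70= ((2 4 14 15 8 10 7 11 12 6))^70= (15)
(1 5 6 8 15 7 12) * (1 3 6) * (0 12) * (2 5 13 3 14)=[12, 13, 5, 6, 4, 1, 8, 0, 15, 9, 10, 11, 14, 3, 2, 7]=(0 12 14 2 5 1 13 3 6 8 15 7)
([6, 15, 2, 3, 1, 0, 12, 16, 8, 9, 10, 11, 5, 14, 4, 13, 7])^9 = (0 6 12 5)(1 4 14 13 15)(7 16)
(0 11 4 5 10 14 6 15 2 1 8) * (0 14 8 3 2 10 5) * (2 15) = (0 11 4)(1 3 15 10 8 14 6 2) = [11, 3, 1, 15, 0, 5, 2, 7, 14, 9, 8, 4, 12, 13, 6, 10]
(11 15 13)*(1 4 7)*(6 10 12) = (1 4 7)(6 10 12)(11 15 13) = [0, 4, 2, 3, 7, 5, 10, 1, 8, 9, 12, 15, 6, 11, 14, 13]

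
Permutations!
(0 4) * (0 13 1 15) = (0 4 13 1 15) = [4, 15, 2, 3, 13, 5, 6, 7, 8, 9, 10, 11, 12, 1, 14, 0]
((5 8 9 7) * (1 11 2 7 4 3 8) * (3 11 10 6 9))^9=(11)(3 8)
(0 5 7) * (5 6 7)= (0 6 7)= [6, 1, 2, 3, 4, 5, 7, 0]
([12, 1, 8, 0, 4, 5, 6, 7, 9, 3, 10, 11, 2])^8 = (0 2 9)(3 12 8)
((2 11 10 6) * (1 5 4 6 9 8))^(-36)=(11)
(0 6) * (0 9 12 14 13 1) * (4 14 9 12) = (0 6 12 9 4 14 13 1) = [6, 0, 2, 3, 14, 5, 12, 7, 8, 4, 10, 11, 9, 1, 13]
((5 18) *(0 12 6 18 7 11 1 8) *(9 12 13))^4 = ((0 13 9 12 6 18 5 7 11 1 8))^4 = (0 6 11 13 18 1 9 5 8 12 7)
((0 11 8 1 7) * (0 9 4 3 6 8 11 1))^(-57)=((11)(0 1 7 9 4 3 6 8))^(-57)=(11)(0 8 6 3 4 9 7 1)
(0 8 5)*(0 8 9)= [9, 1, 2, 3, 4, 8, 6, 7, 5, 0]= (0 9)(5 8)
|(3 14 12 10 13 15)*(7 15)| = 7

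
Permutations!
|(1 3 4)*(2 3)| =|(1 2 3 4)| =4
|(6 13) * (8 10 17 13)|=|(6 8 10 17 13)|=5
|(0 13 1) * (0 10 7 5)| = 6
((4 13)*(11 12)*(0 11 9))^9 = (0 11 12 9)(4 13)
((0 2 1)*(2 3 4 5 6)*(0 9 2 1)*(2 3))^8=(1 3 5)(4 6 9)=((0 2)(1 9 3 4 5 6))^8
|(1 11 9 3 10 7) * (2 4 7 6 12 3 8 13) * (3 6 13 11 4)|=12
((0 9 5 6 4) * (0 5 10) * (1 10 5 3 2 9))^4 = ((0 1 10)(2 9 5 6 4 3))^4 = (0 1 10)(2 4 5)(3 6 9)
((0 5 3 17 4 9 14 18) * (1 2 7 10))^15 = (0 18 14 9 4 17 3 5)(1 10 7 2)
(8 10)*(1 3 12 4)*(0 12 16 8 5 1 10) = (0 12 4 10 5 1 3 16 8) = [12, 3, 2, 16, 10, 1, 6, 7, 0, 9, 5, 11, 4, 13, 14, 15, 8]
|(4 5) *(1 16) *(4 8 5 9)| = 2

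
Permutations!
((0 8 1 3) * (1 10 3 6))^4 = (10)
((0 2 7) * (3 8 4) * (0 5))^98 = ((0 2 7 5)(3 8 4))^98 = (0 7)(2 5)(3 4 8)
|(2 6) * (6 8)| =3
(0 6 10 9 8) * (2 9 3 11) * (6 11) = (0 11 2 9 8)(3 6 10) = [11, 1, 9, 6, 4, 5, 10, 7, 0, 8, 3, 2]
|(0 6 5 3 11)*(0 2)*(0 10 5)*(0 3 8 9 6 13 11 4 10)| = 28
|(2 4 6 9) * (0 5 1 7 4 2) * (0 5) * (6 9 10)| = |(1 7 4 9 5)(6 10)| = 10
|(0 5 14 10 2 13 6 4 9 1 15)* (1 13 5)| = |(0 1 15)(2 5 14 10)(4 9 13 6)| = 12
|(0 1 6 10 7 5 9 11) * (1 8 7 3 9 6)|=|(0 8 7 5 6 10 3 9 11)|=9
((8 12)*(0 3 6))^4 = (12)(0 3 6)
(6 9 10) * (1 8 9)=(1 8 9 10 6)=[0, 8, 2, 3, 4, 5, 1, 7, 9, 10, 6]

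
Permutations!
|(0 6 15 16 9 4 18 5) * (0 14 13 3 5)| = 28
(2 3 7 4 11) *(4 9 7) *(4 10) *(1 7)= (1 7 9)(2 3 10 4 11)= [0, 7, 3, 10, 11, 5, 6, 9, 8, 1, 4, 2]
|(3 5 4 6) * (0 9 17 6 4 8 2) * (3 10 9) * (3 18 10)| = 10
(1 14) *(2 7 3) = (1 14)(2 7 3) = [0, 14, 7, 2, 4, 5, 6, 3, 8, 9, 10, 11, 12, 13, 1]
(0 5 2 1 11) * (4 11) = (0 5 2 1 4 11) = [5, 4, 1, 3, 11, 2, 6, 7, 8, 9, 10, 0]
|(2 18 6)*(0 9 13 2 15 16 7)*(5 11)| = |(0 9 13 2 18 6 15 16 7)(5 11)| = 18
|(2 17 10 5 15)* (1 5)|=|(1 5 15 2 17 10)|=6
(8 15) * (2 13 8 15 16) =(2 13 8 16) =[0, 1, 13, 3, 4, 5, 6, 7, 16, 9, 10, 11, 12, 8, 14, 15, 2]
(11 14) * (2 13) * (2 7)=(2 13 7)(11 14)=[0, 1, 13, 3, 4, 5, 6, 2, 8, 9, 10, 14, 12, 7, 11]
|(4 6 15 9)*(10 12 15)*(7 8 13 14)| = 12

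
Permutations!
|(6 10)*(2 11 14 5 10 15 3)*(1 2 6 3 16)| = |(1 2 11 14 5 10 3 6 15 16)| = 10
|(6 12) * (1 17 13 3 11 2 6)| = |(1 17 13 3 11 2 6 12)| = 8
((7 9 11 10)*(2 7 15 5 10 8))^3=((2 7 9 11 8)(5 10 15))^3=(15)(2 11 7 8 9)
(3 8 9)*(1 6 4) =(1 6 4)(3 8 9) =[0, 6, 2, 8, 1, 5, 4, 7, 9, 3]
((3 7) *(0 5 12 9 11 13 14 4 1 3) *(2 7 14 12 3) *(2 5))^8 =(0 7 2)(1 14 5 4 3)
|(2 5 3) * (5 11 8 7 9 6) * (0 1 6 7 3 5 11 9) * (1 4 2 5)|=|(0 4 2 9 7)(1 6 11 8 3 5)|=30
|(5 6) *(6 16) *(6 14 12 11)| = |(5 16 14 12 11 6)| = 6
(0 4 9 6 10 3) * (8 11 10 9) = (0 4 8 11 10 3)(6 9) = [4, 1, 2, 0, 8, 5, 9, 7, 11, 6, 3, 10]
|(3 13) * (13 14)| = |(3 14 13)| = 3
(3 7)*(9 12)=(3 7)(9 12)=[0, 1, 2, 7, 4, 5, 6, 3, 8, 12, 10, 11, 9]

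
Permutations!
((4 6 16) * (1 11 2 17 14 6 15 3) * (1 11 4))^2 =(1 15 11 17 6)(2 14 16 4 3)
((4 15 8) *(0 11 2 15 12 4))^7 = ((0 11 2 15 8)(4 12))^7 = (0 2 8 11 15)(4 12)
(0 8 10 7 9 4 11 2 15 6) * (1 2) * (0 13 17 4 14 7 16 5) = (0 8 10 16 5)(1 2 15 6 13 17 4 11)(7 9 14) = [8, 2, 15, 3, 11, 0, 13, 9, 10, 14, 16, 1, 12, 17, 7, 6, 5, 4]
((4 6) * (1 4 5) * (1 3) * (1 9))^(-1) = (1 9 3 5 6 4)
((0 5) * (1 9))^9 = ((0 5)(1 9))^9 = (0 5)(1 9)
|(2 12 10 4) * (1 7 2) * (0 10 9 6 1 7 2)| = 20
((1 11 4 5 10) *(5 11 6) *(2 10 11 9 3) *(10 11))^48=(2 9 11 3 4)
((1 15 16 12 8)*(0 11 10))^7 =((0 11 10)(1 15 16 12 8))^7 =(0 11 10)(1 16 8 15 12)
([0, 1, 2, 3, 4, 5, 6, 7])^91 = [0, 1, 2, 3, 4, 5, 6, 7]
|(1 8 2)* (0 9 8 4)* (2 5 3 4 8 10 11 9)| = 21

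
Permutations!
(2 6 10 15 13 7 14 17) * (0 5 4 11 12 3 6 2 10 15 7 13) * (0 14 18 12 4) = [5, 1, 2, 6, 11, 0, 15, 18, 8, 9, 7, 4, 3, 13, 17, 14, 16, 10, 12] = (0 5)(3 6 15 14 17 10 7 18 12)(4 11)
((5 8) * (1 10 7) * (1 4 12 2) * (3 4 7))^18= (12)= ((1 10 3 4 12 2)(5 8))^18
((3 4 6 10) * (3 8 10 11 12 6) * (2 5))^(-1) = ((2 5)(3 4)(6 11 12)(8 10))^(-1) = (2 5)(3 4)(6 12 11)(8 10)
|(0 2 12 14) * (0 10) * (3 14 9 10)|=10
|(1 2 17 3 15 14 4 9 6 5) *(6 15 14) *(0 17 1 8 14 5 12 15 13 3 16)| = 42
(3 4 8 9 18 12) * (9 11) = (3 4 8 11 9 18 12) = [0, 1, 2, 4, 8, 5, 6, 7, 11, 18, 10, 9, 3, 13, 14, 15, 16, 17, 12]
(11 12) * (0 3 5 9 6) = (0 3 5 9 6)(11 12) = [3, 1, 2, 5, 4, 9, 0, 7, 8, 6, 10, 12, 11]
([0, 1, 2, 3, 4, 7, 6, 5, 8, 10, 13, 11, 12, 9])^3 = [0, 1, 2, 3, 4, 7, 6, 5, 8, 9, 10, 11, 12, 13]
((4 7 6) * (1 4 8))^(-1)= (1 8 6 7 4)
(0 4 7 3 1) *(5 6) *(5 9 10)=(0 4 7 3 1)(5 6 9 10)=[4, 0, 2, 1, 7, 6, 9, 3, 8, 10, 5]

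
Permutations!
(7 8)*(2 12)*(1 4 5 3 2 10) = [0, 4, 12, 2, 5, 3, 6, 8, 7, 9, 1, 11, 10] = (1 4 5 3 2 12 10)(7 8)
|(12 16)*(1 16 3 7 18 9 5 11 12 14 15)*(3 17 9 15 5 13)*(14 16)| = |(1 14 5 11 12 17 9 13 3 7 18 15)| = 12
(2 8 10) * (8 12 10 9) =(2 12 10)(8 9) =[0, 1, 12, 3, 4, 5, 6, 7, 9, 8, 2, 11, 10]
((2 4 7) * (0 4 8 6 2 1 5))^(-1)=(0 5 1 7 4)(2 6 8)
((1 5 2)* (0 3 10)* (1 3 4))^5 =((0 4 1 5 2 3 10))^5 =(0 3 5 4 10 2 1)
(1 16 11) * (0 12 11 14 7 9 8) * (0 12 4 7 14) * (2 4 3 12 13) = (0 3 12 11 1 16)(2 4 7 9 8 13) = [3, 16, 4, 12, 7, 5, 6, 9, 13, 8, 10, 1, 11, 2, 14, 15, 0]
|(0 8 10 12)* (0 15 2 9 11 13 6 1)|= |(0 8 10 12 15 2 9 11 13 6 1)|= 11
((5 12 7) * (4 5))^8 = ((4 5 12 7))^8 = (12)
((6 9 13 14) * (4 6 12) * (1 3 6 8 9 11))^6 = ((1 3 6 11)(4 8 9 13 14 12))^6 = (14)(1 6)(3 11)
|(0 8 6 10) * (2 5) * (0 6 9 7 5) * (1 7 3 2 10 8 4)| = 11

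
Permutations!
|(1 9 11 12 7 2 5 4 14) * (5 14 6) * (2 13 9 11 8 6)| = |(1 11 12 7 13 9 8 6 5 4 2 14)| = 12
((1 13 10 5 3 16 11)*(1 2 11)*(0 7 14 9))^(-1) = ((0 7 14 9)(1 13 10 5 3 16)(2 11))^(-1) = (0 9 14 7)(1 16 3 5 10 13)(2 11)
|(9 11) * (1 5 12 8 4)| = |(1 5 12 8 4)(9 11)| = 10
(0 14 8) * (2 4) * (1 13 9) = (0 14 8)(1 13 9)(2 4) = [14, 13, 4, 3, 2, 5, 6, 7, 0, 1, 10, 11, 12, 9, 8]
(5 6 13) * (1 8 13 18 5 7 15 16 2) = [0, 8, 1, 3, 4, 6, 18, 15, 13, 9, 10, 11, 12, 7, 14, 16, 2, 17, 5] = (1 8 13 7 15 16 2)(5 6 18)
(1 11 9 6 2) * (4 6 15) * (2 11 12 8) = (1 12 8 2)(4 6 11 9 15) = [0, 12, 1, 3, 6, 5, 11, 7, 2, 15, 10, 9, 8, 13, 14, 4]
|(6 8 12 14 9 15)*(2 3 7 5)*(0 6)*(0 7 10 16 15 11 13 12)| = 105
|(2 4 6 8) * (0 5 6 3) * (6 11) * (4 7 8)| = 6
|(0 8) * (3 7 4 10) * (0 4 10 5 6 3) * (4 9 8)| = 14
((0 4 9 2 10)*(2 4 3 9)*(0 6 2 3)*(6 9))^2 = ((2 10 9 4 3 6))^2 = (2 9 3)(4 6 10)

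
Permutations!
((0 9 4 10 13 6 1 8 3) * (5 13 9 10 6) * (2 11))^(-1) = ((0 10 9 4 6 1 8 3)(2 11)(5 13))^(-1) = (0 3 8 1 6 4 9 10)(2 11)(5 13)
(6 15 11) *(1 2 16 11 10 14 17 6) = (1 2 16 11)(6 15 10 14 17) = [0, 2, 16, 3, 4, 5, 15, 7, 8, 9, 14, 1, 12, 13, 17, 10, 11, 6]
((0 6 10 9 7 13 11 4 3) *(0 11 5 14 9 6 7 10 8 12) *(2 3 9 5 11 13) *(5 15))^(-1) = ((0 7 2 3 13 11 4 9 10 6 8 12)(5 14 15))^(-1) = (0 12 8 6 10 9 4 11 13 3 2 7)(5 15 14)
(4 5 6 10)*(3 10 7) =(3 10 4 5 6 7) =[0, 1, 2, 10, 5, 6, 7, 3, 8, 9, 4]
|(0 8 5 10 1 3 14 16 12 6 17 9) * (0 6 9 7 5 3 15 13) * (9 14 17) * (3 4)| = 66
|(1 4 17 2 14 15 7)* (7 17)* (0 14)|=15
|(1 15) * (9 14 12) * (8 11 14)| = 10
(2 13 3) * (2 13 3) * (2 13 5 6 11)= (13)(2 3 5 6 11)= [0, 1, 3, 5, 4, 6, 11, 7, 8, 9, 10, 2, 12, 13]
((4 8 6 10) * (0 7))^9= ((0 7)(4 8 6 10))^9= (0 7)(4 8 6 10)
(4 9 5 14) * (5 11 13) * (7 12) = [0, 1, 2, 3, 9, 14, 6, 12, 8, 11, 10, 13, 7, 5, 4] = (4 9 11 13 5 14)(7 12)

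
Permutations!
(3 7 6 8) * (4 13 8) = [0, 1, 2, 7, 13, 5, 4, 6, 3, 9, 10, 11, 12, 8] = (3 7 6 4 13 8)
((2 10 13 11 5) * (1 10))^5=((1 10 13 11 5 2))^5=(1 2 5 11 13 10)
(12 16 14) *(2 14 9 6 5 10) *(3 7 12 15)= [0, 1, 14, 7, 4, 10, 5, 12, 8, 6, 2, 11, 16, 13, 15, 3, 9]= (2 14 15 3 7 12 16 9 6 5 10)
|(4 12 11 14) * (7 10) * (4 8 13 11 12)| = 4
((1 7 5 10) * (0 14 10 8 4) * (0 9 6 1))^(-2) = ((0 14 10)(1 7 5 8 4 9 6))^(-2) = (0 14 10)(1 9 8 7 6 4 5)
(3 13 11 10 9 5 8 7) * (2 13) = (2 13 11 10 9 5 8 7 3) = [0, 1, 13, 2, 4, 8, 6, 3, 7, 5, 9, 10, 12, 11]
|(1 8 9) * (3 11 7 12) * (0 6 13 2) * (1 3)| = |(0 6 13 2)(1 8 9 3 11 7 12)| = 28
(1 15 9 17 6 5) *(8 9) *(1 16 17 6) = (1 15 8 9 6 5 16 17) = [0, 15, 2, 3, 4, 16, 5, 7, 9, 6, 10, 11, 12, 13, 14, 8, 17, 1]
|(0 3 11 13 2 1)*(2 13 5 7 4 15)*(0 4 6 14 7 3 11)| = |(0 11 5 3)(1 4 15 2)(6 14 7)| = 12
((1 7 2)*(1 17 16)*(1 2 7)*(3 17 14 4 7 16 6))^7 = (2 4 16 14 7)(3 17 6)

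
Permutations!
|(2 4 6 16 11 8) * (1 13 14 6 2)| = 14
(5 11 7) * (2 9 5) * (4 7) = (2 9 5 11 4 7) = [0, 1, 9, 3, 7, 11, 6, 2, 8, 5, 10, 4]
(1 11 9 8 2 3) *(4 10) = [0, 11, 3, 1, 10, 5, 6, 7, 2, 8, 4, 9] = (1 11 9 8 2 3)(4 10)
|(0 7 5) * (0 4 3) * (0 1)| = 6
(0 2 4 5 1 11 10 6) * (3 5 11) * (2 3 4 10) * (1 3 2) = (0 2 10 6)(1 4 11)(3 5) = [2, 4, 10, 5, 11, 3, 0, 7, 8, 9, 6, 1]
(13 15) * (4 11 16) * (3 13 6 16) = (3 13 15 6 16 4 11) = [0, 1, 2, 13, 11, 5, 16, 7, 8, 9, 10, 3, 12, 15, 14, 6, 4]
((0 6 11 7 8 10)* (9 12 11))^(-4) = (0 11)(6 7)(8 9)(10 12)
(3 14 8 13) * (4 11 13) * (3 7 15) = (3 14 8 4 11 13 7 15) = [0, 1, 2, 14, 11, 5, 6, 15, 4, 9, 10, 13, 12, 7, 8, 3]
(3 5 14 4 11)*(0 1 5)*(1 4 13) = (0 4 11 3)(1 5 14 13) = [4, 5, 2, 0, 11, 14, 6, 7, 8, 9, 10, 3, 12, 1, 13]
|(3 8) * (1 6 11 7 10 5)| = |(1 6 11 7 10 5)(3 8)| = 6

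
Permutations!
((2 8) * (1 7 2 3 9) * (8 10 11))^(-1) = ((1 7 2 10 11 8 3 9))^(-1) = (1 9 3 8 11 10 2 7)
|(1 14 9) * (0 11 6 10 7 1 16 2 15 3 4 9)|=42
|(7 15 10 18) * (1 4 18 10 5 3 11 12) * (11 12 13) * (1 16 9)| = 10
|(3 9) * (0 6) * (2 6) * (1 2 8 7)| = 6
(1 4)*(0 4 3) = (0 4 1 3) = [4, 3, 2, 0, 1]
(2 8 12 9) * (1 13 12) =[0, 13, 8, 3, 4, 5, 6, 7, 1, 2, 10, 11, 9, 12] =(1 13 12 9 2 8)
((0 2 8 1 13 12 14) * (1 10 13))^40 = ((0 2 8 10 13 12 14))^40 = (0 12 10 2 14 13 8)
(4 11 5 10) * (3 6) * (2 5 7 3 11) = (2 5 10 4)(3 6 11 7) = [0, 1, 5, 6, 2, 10, 11, 3, 8, 9, 4, 7]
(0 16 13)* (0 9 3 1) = (0 16 13 9 3 1) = [16, 0, 2, 1, 4, 5, 6, 7, 8, 3, 10, 11, 12, 9, 14, 15, 13]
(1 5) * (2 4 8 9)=[0, 5, 4, 3, 8, 1, 6, 7, 9, 2]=(1 5)(2 4 8 9)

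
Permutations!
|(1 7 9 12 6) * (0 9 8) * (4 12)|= 8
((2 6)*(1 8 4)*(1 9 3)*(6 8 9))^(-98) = (1 9 3)(2 4)(6 8) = ((1 9 3)(2 8 4 6))^(-98)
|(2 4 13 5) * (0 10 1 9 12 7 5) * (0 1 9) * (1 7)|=|(0 10 9 12 1)(2 4 13 7 5)|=5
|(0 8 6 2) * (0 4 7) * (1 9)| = |(0 8 6 2 4 7)(1 9)| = 6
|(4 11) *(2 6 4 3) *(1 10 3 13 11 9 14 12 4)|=20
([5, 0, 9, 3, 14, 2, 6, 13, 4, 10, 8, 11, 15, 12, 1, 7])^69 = (0 4 9)(1 8 2)(5 14 10)(7 13 12 15)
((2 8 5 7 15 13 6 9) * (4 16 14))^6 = ((2 8 5 7 15 13 6 9)(4 16 14))^6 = (16)(2 6 15 5)(7 8 9 13)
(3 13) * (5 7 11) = [0, 1, 2, 13, 4, 7, 6, 11, 8, 9, 10, 5, 12, 3] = (3 13)(5 7 11)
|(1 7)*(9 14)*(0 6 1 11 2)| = |(0 6 1 7 11 2)(9 14)| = 6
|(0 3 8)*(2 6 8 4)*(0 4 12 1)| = 4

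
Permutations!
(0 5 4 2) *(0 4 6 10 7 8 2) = (0 5 6 10 7 8 2 4) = [5, 1, 4, 3, 0, 6, 10, 8, 2, 9, 7]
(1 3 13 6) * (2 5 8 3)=(1 2 5 8 3 13 6)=[0, 2, 5, 13, 4, 8, 1, 7, 3, 9, 10, 11, 12, 6]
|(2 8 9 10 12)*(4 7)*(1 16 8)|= 14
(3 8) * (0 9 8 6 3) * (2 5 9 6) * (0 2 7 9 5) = (0 6 3 7 9 8 2) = [6, 1, 0, 7, 4, 5, 3, 9, 2, 8]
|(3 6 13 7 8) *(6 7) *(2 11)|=6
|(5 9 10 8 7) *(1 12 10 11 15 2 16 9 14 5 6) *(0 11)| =|(0 11 15 2 16 9)(1 12 10 8 7 6)(5 14)| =6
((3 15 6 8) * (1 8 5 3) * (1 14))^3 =(3 5 6 15)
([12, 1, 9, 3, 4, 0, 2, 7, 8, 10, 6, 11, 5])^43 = [12, 1, 6, 3, 4, 0, 10, 7, 8, 2, 9, 11, 5]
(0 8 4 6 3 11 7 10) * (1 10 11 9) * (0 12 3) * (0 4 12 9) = (0 8 12 3)(1 10 9)(4 6)(7 11) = [8, 10, 2, 0, 6, 5, 4, 11, 12, 1, 9, 7, 3]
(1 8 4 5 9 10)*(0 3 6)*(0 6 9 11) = (0 3 9 10 1 8 4 5 11) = [3, 8, 2, 9, 5, 11, 6, 7, 4, 10, 1, 0]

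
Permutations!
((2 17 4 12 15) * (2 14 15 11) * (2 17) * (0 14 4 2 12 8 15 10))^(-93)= ((0 14 10)(2 12 11 17)(4 8 15))^(-93)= (2 17 11 12)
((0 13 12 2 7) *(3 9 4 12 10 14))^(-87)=((0 13 10 14 3 9 4 12 2 7))^(-87)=(0 14 4 7 10 9 2 13 3 12)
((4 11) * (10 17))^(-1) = (4 11)(10 17)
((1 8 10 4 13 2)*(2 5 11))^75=((1 8 10 4 13 5 11 2))^75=(1 4 11 8 13 2 10 5)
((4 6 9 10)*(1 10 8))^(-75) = (1 6)(4 8)(9 10)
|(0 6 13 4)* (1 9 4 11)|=|(0 6 13 11 1 9 4)|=7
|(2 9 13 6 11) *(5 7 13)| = 7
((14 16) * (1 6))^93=(1 6)(14 16)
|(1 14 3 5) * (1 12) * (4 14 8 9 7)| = |(1 8 9 7 4 14 3 5 12)| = 9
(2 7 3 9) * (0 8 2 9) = (9)(0 8 2 7 3) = [8, 1, 7, 0, 4, 5, 6, 3, 2, 9]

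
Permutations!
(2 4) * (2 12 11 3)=(2 4 12 11 3)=[0, 1, 4, 2, 12, 5, 6, 7, 8, 9, 10, 3, 11]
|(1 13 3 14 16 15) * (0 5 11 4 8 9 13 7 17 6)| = 15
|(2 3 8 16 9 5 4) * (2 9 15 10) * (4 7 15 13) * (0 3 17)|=13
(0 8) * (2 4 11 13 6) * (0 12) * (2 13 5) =(0 8 12)(2 4 11 5)(6 13) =[8, 1, 4, 3, 11, 2, 13, 7, 12, 9, 10, 5, 0, 6]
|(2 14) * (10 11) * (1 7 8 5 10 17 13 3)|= |(1 7 8 5 10 11 17 13 3)(2 14)|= 18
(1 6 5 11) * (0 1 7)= (0 1 6 5 11 7)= [1, 6, 2, 3, 4, 11, 5, 0, 8, 9, 10, 7]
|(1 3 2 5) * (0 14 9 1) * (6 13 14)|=9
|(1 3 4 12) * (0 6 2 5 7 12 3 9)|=8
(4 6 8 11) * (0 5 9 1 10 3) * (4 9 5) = (0 4 6 8 11 9 1 10 3) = [4, 10, 2, 0, 6, 5, 8, 7, 11, 1, 3, 9]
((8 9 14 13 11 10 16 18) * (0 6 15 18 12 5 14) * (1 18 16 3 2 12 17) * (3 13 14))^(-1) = ((0 6 15 16 17 1 18 8 9)(2 12 5 3)(10 13 11))^(-1) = (0 9 8 18 1 17 16 15 6)(2 3 5 12)(10 11 13)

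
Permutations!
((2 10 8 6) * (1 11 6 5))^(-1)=((1 11 6 2 10 8 5))^(-1)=(1 5 8 10 2 6 11)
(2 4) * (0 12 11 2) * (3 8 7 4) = [12, 1, 3, 8, 0, 5, 6, 4, 7, 9, 10, 2, 11] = (0 12 11 2 3 8 7 4)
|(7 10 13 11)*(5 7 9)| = |(5 7 10 13 11 9)| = 6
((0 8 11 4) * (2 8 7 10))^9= ((0 7 10 2 8 11 4))^9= (0 10 8 4 7 2 11)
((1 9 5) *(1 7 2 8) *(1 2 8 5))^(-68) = (9)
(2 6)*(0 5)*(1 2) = (0 5)(1 2 6) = [5, 2, 6, 3, 4, 0, 1]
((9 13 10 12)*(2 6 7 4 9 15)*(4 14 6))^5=((2 4 9 13 10 12 15)(6 7 14))^5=(2 12 13 4 15 10 9)(6 14 7)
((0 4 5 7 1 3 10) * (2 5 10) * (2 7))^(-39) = (10)(2 5)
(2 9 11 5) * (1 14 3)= (1 14 3)(2 9 11 5)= [0, 14, 9, 1, 4, 2, 6, 7, 8, 11, 10, 5, 12, 13, 3]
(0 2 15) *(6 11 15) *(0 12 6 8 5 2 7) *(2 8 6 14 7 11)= (0 11 15 12 14 7)(2 6)(5 8)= [11, 1, 6, 3, 4, 8, 2, 0, 5, 9, 10, 15, 14, 13, 7, 12]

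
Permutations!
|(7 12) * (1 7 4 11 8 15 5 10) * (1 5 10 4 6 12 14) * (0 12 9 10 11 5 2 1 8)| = |(0 12 6 9 10 2 1 7 14 8 15 11)(4 5)| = 12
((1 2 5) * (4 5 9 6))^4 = ((1 2 9 6 4 5))^4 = (1 4 9)(2 5 6)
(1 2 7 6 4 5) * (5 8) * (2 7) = (1 7 6 4 8 5) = [0, 7, 2, 3, 8, 1, 4, 6, 5]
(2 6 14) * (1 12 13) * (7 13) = [0, 12, 6, 3, 4, 5, 14, 13, 8, 9, 10, 11, 7, 1, 2] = (1 12 7 13)(2 6 14)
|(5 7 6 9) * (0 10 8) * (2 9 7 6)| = 15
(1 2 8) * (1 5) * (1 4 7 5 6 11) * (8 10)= (1 2 10 8 6 11)(4 7 5)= [0, 2, 10, 3, 7, 4, 11, 5, 6, 9, 8, 1]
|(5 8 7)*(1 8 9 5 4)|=|(1 8 7 4)(5 9)|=4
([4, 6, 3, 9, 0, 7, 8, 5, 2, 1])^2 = (1 8 3)(2 9 6)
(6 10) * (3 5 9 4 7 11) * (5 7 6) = (3 7 11)(4 6 10 5 9) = [0, 1, 2, 7, 6, 9, 10, 11, 8, 4, 5, 3]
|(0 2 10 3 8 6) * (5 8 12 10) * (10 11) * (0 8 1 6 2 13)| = 20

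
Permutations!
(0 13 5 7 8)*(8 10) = [13, 1, 2, 3, 4, 7, 6, 10, 0, 9, 8, 11, 12, 5] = (0 13 5 7 10 8)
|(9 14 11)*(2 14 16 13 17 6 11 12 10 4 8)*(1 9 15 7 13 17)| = |(1 9 16 17 6 11 15 7 13)(2 14 12 10 4 8)| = 18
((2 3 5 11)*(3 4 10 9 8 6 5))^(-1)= (2 11 5 6 8 9 10 4)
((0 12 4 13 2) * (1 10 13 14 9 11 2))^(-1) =((0 12 4 14 9 11 2)(1 10 13))^(-1) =(0 2 11 9 14 4 12)(1 13 10)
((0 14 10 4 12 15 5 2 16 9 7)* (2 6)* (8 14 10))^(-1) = (0 7 9 16 2 6 5 15 12 4 10)(8 14) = ((0 10 4 12 15 5 6 2 16 9 7)(8 14))^(-1)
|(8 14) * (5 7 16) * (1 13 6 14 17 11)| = 21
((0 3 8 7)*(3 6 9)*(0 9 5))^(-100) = (9)(0 5 6)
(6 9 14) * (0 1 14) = (0 1 14 6 9) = [1, 14, 2, 3, 4, 5, 9, 7, 8, 0, 10, 11, 12, 13, 6]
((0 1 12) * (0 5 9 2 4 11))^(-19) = (0 2 12 11 9 1 4 5)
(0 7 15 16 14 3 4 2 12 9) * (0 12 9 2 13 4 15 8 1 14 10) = (0 7 8 1 14 3 15 16 10)(2 9 12)(4 13) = [7, 14, 9, 15, 13, 5, 6, 8, 1, 12, 0, 11, 2, 4, 3, 16, 10]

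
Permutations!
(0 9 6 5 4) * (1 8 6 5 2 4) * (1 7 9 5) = (0 5 7 9 1 8 6 2 4) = [5, 8, 4, 3, 0, 7, 2, 9, 6, 1]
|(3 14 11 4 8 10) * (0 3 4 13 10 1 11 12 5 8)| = 11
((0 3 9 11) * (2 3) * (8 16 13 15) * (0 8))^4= ((0 2 3 9 11 8 16 13 15))^4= (0 11 15 9 13 3 16 2 8)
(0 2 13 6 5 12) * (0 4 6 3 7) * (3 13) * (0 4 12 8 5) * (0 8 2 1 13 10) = (0 1 13 10)(2 3 7 4 6 8 5) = [1, 13, 3, 7, 6, 2, 8, 4, 5, 9, 0, 11, 12, 10]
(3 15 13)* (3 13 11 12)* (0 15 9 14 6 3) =(0 15 11 12)(3 9 14 6) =[15, 1, 2, 9, 4, 5, 3, 7, 8, 14, 10, 12, 0, 13, 6, 11]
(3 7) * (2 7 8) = [0, 1, 7, 8, 4, 5, 6, 3, 2] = (2 7 3 8)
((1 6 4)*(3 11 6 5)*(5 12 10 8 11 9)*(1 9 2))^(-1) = (1 2 3 5 9 4 6 11 8 10 12)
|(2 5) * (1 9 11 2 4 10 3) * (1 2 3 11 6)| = |(1 9 6)(2 5 4 10 11 3)| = 6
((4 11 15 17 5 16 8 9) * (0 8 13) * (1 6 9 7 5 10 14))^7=(0 8 7 5 16 13)(1 10 15 4 6 14 17 11 9)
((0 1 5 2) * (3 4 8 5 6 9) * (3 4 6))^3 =(0 6 8)(1 9 5)(2 3 4)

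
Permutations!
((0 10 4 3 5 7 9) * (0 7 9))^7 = ((0 10 4 3 5 9 7))^7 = (10)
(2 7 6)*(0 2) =(0 2 7 6) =[2, 1, 7, 3, 4, 5, 0, 6]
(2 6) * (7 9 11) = [0, 1, 6, 3, 4, 5, 2, 9, 8, 11, 10, 7] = (2 6)(7 9 11)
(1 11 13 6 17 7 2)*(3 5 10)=[0, 11, 1, 5, 4, 10, 17, 2, 8, 9, 3, 13, 12, 6, 14, 15, 16, 7]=(1 11 13 6 17 7 2)(3 5 10)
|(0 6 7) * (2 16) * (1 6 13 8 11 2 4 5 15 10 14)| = |(0 13 8 11 2 16 4 5 15 10 14 1 6 7)| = 14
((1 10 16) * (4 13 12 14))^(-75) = ((1 10 16)(4 13 12 14))^(-75) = (16)(4 13 12 14)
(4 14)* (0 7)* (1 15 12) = (0 7)(1 15 12)(4 14) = [7, 15, 2, 3, 14, 5, 6, 0, 8, 9, 10, 11, 1, 13, 4, 12]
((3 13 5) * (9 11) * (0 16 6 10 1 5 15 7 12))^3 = (0 10 3 7 16 1 13 12 6 5 15)(9 11)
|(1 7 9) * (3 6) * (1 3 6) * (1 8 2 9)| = 4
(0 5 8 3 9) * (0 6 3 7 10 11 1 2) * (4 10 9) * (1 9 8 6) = (0 5 6 3 4 10 11 9 1 2)(7 8) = [5, 2, 0, 4, 10, 6, 3, 8, 7, 1, 11, 9]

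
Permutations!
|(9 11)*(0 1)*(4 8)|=|(0 1)(4 8)(9 11)|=2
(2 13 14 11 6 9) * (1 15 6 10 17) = (1 15 6 9 2 13 14 11 10 17) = [0, 15, 13, 3, 4, 5, 9, 7, 8, 2, 17, 10, 12, 14, 11, 6, 16, 1]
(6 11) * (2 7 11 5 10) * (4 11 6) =(2 7 6 5 10)(4 11) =[0, 1, 7, 3, 11, 10, 5, 6, 8, 9, 2, 4]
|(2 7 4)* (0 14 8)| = |(0 14 8)(2 7 4)| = 3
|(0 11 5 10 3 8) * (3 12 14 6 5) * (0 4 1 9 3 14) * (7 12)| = |(0 11 14 6 5 10 7 12)(1 9 3 8 4)| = 40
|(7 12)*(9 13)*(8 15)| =2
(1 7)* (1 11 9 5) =(1 7 11 9 5) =[0, 7, 2, 3, 4, 1, 6, 11, 8, 5, 10, 9]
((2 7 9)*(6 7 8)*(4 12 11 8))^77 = ((2 4 12 11 8 6 7 9))^77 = (2 6 12 9 8 4 7 11)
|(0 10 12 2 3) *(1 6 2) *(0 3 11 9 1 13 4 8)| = 30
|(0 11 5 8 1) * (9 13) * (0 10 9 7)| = |(0 11 5 8 1 10 9 13 7)| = 9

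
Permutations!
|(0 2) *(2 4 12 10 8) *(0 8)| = |(0 4 12 10)(2 8)| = 4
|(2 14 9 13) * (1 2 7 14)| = 4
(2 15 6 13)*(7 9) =(2 15 6 13)(7 9) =[0, 1, 15, 3, 4, 5, 13, 9, 8, 7, 10, 11, 12, 2, 14, 6]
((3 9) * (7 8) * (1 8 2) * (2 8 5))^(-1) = (1 2 5)(3 9)(7 8)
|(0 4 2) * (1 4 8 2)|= 6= |(0 8 2)(1 4)|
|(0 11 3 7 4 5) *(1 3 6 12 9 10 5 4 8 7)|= 14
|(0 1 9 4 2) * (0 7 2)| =4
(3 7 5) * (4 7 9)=(3 9 4 7 5)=[0, 1, 2, 9, 7, 3, 6, 5, 8, 4]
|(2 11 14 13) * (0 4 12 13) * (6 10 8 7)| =|(0 4 12 13 2 11 14)(6 10 8 7)| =28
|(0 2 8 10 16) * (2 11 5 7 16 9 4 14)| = 30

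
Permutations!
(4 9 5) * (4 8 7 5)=(4 9)(5 8 7)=[0, 1, 2, 3, 9, 8, 6, 5, 7, 4]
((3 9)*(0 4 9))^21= ((0 4 9 3))^21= (0 4 9 3)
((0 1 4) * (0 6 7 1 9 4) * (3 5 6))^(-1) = (0 1 7 6 5 3 4 9)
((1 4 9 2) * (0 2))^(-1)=((0 2 1 4 9))^(-1)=(0 9 4 1 2)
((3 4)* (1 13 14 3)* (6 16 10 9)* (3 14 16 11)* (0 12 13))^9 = ((0 12 13 16 10 9 6 11 3 4 1))^9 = (0 4 11 9 16 12 1 3 6 10 13)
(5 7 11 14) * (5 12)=(5 7 11 14 12)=[0, 1, 2, 3, 4, 7, 6, 11, 8, 9, 10, 14, 5, 13, 12]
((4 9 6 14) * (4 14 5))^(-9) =(14)(4 5 6 9)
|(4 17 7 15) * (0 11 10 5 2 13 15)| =10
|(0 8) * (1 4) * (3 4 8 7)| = |(0 7 3 4 1 8)| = 6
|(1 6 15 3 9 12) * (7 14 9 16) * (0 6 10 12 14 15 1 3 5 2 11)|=|(0 6 1 10 12 3 16 7 15 5 2 11)(9 14)|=12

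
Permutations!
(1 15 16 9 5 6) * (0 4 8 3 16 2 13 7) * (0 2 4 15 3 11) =(0 15 4 8 11)(1 3 16 9 5 6)(2 13 7) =[15, 3, 13, 16, 8, 6, 1, 2, 11, 5, 10, 0, 12, 7, 14, 4, 9]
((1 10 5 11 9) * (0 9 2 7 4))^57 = (0 10 2)(1 11 4)(5 7 9)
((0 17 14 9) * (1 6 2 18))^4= ((0 17 14 9)(1 6 2 18))^4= (18)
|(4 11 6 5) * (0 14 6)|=6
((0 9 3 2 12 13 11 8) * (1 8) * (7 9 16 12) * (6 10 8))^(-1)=(0 8 10 6 1 11 13 12 16)(2 3 9 7)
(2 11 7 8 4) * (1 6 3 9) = (1 6 3 9)(2 11 7 8 4) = [0, 6, 11, 9, 2, 5, 3, 8, 4, 1, 10, 7]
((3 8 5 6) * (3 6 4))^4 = (8) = ((3 8 5 4))^4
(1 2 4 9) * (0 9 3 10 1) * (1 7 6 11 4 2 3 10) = [9, 3, 2, 1, 10, 5, 11, 6, 8, 0, 7, 4] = (0 9)(1 3)(4 10 7 6 11)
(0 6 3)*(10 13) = [6, 1, 2, 0, 4, 5, 3, 7, 8, 9, 13, 11, 12, 10] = (0 6 3)(10 13)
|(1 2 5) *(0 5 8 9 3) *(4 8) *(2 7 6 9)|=21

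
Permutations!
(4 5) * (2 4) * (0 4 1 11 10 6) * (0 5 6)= (0 4 6 5 2 1 11 10)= [4, 11, 1, 3, 6, 2, 5, 7, 8, 9, 0, 10]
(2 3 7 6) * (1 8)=(1 8)(2 3 7 6)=[0, 8, 3, 7, 4, 5, 2, 6, 1]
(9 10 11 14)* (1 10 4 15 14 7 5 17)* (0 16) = (0 16)(1 10 11 7 5 17)(4 15 14 9) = [16, 10, 2, 3, 15, 17, 6, 5, 8, 4, 11, 7, 12, 13, 9, 14, 0, 1]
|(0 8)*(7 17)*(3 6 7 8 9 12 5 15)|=|(0 9 12 5 15 3 6 7 17 8)|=10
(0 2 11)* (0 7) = (0 2 11 7) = [2, 1, 11, 3, 4, 5, 6, 0, 8, 9, 10, 7]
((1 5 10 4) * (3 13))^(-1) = ((1 5 10 4)(3 13))^(-1) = (1 4 10 5)(3 13)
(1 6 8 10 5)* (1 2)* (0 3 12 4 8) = (0 3 12 4 8 10 5 2 1 6) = [3, 6, 1, 12, 8, 2, 0, 7, 10, 9, 5, 11, 4]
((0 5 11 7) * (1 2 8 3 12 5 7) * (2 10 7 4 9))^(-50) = (0 10 11 12 8 9)(1 5 3 2 4 7)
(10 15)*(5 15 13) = [0, 1, 2, 3, 4, 15, 6, 7, 8, 9, 13, 11, 12, 5, 14, 10] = (5 15 10 13)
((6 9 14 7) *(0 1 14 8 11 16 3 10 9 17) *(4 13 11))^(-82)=(0 14 6)(1 7 17)(3 11 4 9)(8 10 16 13)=((0 1 14 7 6 17)(3 10 9 8 4 13 11 16))^(-82)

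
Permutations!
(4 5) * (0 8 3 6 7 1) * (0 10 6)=[8, 10, 2, 0, 5, 4, 7, 1, 3, 9, 6]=(0 8 3)(1 10 6 7)(4 5)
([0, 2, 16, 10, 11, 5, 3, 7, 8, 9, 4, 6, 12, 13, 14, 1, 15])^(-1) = (1 15 16 2)(3 6 11 4 10)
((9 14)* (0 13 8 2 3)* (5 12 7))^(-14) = (14)(0 13 8 2 3)(5 12 7)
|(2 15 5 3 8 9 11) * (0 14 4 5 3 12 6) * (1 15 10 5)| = |(0 14 4 1 15 3 8 9 11 2 10 5 12 6)| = 14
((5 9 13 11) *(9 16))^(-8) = (5 9 11 16 13)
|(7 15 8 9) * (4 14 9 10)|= |(4 14 9 7 15 8 10)|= 7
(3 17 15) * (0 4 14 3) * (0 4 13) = (0 13)(3 17 15 4 14) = [13, 1, 2, 17, 14, 5, 6, 7, 8, 9, 10, 11, 12, 0, 3, 4, 16, 15]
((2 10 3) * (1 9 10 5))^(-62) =((1 9 10 3 2 5))^(-62) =(1 2 10)(3 9 5)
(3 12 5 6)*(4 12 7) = (3 7 4 12 5 6) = [0, 1, 2, 7, 12, 6, 3, 4, 8, 9, 10, 11, 5]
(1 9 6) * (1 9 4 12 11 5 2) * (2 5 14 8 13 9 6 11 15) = [0, 4, 1, 3, 12, 5, 6, 7, 13, 11, 10, 14, 15, 9, 8, 2] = (1 4 12 15 2)(8 13 9 11 14)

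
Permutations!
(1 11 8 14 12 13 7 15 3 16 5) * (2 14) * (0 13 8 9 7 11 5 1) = (0 13 11 9 7 15 3 16 1 5)(2 14 12 8) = [13, 5, 14, 16, 4, 0, 6, 15, 2, 7, 10, 9, 8, 11, 12, 3, 1]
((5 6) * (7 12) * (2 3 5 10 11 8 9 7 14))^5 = (2 11 14 10 12 6 7 5 9 3 8)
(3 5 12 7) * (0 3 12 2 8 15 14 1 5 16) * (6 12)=[3, 5, 8, 16, 4, 2, 12, 6, 15, 9, 10, 11, 7, 13, 1, 14, 0]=(0 3 16)(1 5 2 8 15 14)(6 12 7)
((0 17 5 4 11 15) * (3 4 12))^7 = (0 15 11 4 3 12 5 17)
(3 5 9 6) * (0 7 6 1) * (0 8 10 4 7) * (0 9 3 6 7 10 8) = (0 9 1)(3 5)(4 10) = [9, 0, 2, 5, 10, 3, 6, 7, 8, 1, 4]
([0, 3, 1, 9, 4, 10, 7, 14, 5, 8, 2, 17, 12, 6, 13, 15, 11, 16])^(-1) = (1 2 10 5 8 9 3)(6 13 14 7)(11 16 17)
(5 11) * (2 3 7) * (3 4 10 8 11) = (2 4 10 8 11 5 3 7) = [0, 1, 4, 7, 10, 3, 6, 2, 11, 9, 8, 5]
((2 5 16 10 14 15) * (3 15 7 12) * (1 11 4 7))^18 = ((1 11 4 7 12 3 15 2 5 16 10 14))^18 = (1 15)(2 11)(3 14)(4 5)(7 16)(10 12)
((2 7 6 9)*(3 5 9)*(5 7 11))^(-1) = (2 9 5 11)(3 6 7)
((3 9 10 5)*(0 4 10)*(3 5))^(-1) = ((0 4 10 3 9))^(-1) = (0 9 3 10 4)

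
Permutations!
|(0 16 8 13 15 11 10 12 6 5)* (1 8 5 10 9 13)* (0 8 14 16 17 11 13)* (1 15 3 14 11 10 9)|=42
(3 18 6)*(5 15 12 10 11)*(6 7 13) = [0, 1, 2, 18, 4, 15, 3, 13, 8, 9, 11, 5, 10, 6, 14, 12, 16, 17, 7] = (3 18 7 13 6)(5 15 12 10 11)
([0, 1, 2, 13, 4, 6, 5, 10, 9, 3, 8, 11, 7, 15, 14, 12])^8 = (15)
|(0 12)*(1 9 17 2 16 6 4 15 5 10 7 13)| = 12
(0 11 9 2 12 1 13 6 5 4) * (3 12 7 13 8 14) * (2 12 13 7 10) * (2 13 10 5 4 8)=(0 11 9 12 1 2 5 8 14 3 10 13 6 4)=[11, 2, 5, 10, 0, 8, 4, 7, 14, 12, 13, 9, 1, 6, 3]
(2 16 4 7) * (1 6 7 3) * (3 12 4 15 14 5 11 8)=(1 6 7 2 16 15 14 5 11 8 3)(4 12)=[0, 6, 16, 1, 12, 11, 7, 2, 3, 9, 10, 8, 4, 13, 5, 14, 15]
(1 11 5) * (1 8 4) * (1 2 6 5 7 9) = (1 11 7 9)(2 6 5 8 4) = [0, 11, 6, 3, 2, 8, 5, 9, 4, 1, 10, 7]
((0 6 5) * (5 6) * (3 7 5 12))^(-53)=(0 3 5 12 7)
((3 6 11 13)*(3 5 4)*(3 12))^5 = (3 4 13 6 12 5 11)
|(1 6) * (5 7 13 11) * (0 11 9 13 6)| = 6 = |(0 11 5 7 6 1)(9 13)|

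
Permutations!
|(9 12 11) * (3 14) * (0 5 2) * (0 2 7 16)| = 12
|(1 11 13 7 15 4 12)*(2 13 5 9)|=|(1 11 5 9 2 13 7 15 4 12)|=10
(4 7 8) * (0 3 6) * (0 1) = (0 3 6 1)(4 7 8) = [3, 0, 2, 6, 7, 5, 1, 8, 4]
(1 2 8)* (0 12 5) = (0 12 5)(1 2 8) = [12, 2, 8, 3, 4, 0, 6, 7, 1, 9, 10, 11, 5]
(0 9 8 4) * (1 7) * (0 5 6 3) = (0 9 8 4 5 6 3)(1 7) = [9, 7, 2, 0, 5, 6, 3, 1, 4, 8]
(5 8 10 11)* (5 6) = (5 8 10 11 6) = [0, 1, 2, 3, 4, 8, 5, 7, 10, 9, 11, 6]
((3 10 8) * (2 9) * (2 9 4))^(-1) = ((2 4)(3 10 8))^(-1) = (2 4)(3 8 10)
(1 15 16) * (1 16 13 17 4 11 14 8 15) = [0, 1, 2, 3, 11, 5, 6, 7, 15, 9, 10, 14, 12, 17, 8, 13, 16, 4] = (4 11 14 8 15 13 17)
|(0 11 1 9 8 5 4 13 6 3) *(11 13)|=12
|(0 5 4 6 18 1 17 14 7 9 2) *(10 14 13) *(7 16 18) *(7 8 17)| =15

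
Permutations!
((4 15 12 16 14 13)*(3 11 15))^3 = (3 12 13 11 16 4 15 14)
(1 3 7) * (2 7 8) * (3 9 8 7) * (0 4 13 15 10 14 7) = [4, 9, 3, 0, 13, 5, 6, 1, 2, 8, 14, 11, 12, 15, 7, 10] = (0 4 13 15 10 14 7 1 9 8 2 3)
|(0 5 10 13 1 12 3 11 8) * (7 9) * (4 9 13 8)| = 8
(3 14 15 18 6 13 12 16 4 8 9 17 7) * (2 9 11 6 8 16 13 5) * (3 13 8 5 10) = [0, 1, 9, 14, 16, 2, 10, 13, 11, 17, 3, 6, 8, 12, 15, 18, 4, 7, 5] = (2 9 17 7 13 12 8 11 6 10 3 14 15 18 5)(4 16)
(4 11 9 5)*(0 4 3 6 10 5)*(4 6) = [6, 1, 2, 4, 11, 3, 10, 7, 8, 0, 5, 9] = (0 6 10 5 3 4 11 9)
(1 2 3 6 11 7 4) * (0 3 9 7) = (0 3 6 11)(1 2 9 7 4) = [3, 2, 9, 6, 1, 5, 11, 4, 8, 7, 10, 0]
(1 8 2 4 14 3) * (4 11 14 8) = (1 4 8 2 11 14 3) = [0, 4, 11, 1, 8, 5, 6, 7, 2, 9, 10, 14, 12, 13, 3]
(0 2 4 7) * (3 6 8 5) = (0 2 4 7)(3 6 8 5) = [2, 1, 4, 6, 7, 3, 8, 0, 5]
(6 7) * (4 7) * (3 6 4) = (3 6)(4 7) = [0, 1, 2, 6, 7, 5, 3, 4]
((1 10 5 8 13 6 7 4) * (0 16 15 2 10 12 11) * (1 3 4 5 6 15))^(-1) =(0 11 12 1 16)(2 15 13 8 5 7 6 10)(3 4)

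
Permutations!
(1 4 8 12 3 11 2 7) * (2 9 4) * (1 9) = (1 2 7 9 4 8 12 3 11) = [0, 2, 7, 11, 8, 5, 6, 9, 12, 4, 10, 1, 3]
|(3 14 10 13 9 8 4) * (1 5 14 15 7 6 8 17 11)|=|(1 5 14 10 13 9 17 11)(3 15 7 6 8 4)|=24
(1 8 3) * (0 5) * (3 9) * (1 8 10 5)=(0 1 10 5)(3 8 9)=[1, 10, 2, 8, 4, 0, 6, 7, 9, 3, 5]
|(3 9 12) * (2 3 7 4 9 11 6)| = 4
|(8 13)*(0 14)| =2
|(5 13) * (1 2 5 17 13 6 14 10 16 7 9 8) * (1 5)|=8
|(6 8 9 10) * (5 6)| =|(5 6 8 9 10)| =5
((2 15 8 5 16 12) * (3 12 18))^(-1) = (2 12 3 18 16 5 8 15)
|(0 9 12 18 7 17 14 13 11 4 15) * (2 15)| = |(0 9 12 18 7 17 14 13 11 4 2 15)| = 12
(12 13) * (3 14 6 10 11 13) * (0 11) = [11, 1, 2, 14, 4, 5, 10, 7, 8, 9, 0, 13, 3, 12, 6] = (0 11 13 12 3 14 6 10)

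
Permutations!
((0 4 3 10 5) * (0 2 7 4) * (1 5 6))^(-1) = (1 6 10 3 4 7 2 5) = ((1 5 2 7 4 3 10 6))^(-1)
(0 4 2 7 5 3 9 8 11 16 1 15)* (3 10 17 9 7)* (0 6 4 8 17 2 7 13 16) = (0 8 11)(1 15 6 4 7 5 10 2 3 13 16)(9 17) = [8, 15, 3, 13, 7, 10, 4, 5, 11, 17, 2, 0, 12, 16, 14, 6, 1, 9]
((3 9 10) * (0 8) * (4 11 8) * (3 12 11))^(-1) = (0 8 11 12 10 9 3 4)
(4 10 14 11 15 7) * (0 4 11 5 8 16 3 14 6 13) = (0 4 10 6 13)(3 14 5 8 16)(7 11 15) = [4, 1, 2, 14, 10, 8, 13, 11, 16, 9, 6, 15, 12, 0, 5, 7, 3]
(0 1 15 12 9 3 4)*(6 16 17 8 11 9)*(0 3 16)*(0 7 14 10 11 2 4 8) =(0 1 15 12 6 7 14 10 11 9 16 17)(2 4 3 8) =[1, 15, 4, 8, 3, 5, 7, 14, 2, 16, 11, 9, 6, 13, 10, 12, 17, 0]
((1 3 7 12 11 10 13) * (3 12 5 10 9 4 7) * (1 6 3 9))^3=(3 7 13 9 5 6 4 10)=((1 12 11)(3 9 4 7 5 10 13 6))^3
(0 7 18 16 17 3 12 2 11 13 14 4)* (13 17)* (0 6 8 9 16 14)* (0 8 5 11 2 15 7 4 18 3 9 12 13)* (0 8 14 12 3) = [4, 1, 2, 13, 6, 11, 5, 0, 3, 16, 10, 17, 15, 14, 18, 7, 8, 9, 12] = (0 4 6 5 11 17 9 16 8 3 13 14 18 12 15 7)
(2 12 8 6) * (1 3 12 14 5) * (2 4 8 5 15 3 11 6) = [0, 11, 14, 12, 8, 1, 4, 7, 2, 9, 10, 6, 5, 13, 15, 3] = (1 11 6 4 8 2 14 15 3 12 5)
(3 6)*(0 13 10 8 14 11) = (0 13 10 8 14 11)(3 6) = [13, 1, 2, 6, 4, 5, 3, 7, 14, 9, 8, 0, 12, 10, 11]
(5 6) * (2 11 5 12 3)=[0, 1, 11, 2, 4, 6, 12, 7, 8, 9, 10, 5, 3]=(2 11 5 6 12 3)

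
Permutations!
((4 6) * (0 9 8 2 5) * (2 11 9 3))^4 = (8 11 9)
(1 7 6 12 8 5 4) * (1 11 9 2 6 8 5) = [0, 7, 6, 3, 11, 4, 12, 8, 1, 2, 10, 9, 5] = (1 7 8)(2 6 12 5 4 11 9)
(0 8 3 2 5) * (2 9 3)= (0 8 2 5)(3 9)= [8, 1, 5, 9, 4, 0, 6, 7, 2, 3]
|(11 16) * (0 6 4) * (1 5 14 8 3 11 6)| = 10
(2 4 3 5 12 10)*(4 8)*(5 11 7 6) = (2 8 4 3 11 7 6 5 12 10) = [0, 1, 8, 11, 3, 12, 5, 6, 4, 9, 2, 7, 10]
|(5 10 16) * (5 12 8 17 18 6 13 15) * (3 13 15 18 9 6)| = 9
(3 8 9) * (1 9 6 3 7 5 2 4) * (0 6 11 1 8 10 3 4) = (0 6 4 8 11 1 9 7 5 2)(3 10) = [6, 9, 0, 10, 8, 2, 4, 5, 11, 7, 3, 1]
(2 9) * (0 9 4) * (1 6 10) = (0 9 2 4)(1 6 10) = [9, 6, 4, 3, 0, 5, 10, 7, 8, 2, 1]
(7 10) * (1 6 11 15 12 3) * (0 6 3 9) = [6, 3, 2, 1, 4, 5, 11, 10, 8, 0, 7, 15, 9, 13, 14, 12] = (0 6 11 15 12 9)(1 3)(7 10)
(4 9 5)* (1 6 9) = (1 6 9 5 4) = [0, 6, 2, 3, 1, 4, 9, 7, 8, 5]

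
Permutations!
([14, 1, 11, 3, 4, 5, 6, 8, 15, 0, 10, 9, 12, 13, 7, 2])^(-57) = (0 9 11 2 15 8 7 14)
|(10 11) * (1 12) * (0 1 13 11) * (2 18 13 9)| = 9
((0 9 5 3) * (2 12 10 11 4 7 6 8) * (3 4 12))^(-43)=(0 5 7 8 3 9 4 6 2)(10 12 11)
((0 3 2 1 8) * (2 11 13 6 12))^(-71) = (0 3 11 13 6 12 2 1 8)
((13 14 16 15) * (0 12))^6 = ((0 12)(13 14 16 15))^6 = (13 16)(14 15)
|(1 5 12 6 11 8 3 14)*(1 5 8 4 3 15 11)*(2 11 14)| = 28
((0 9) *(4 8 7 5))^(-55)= ((0 9)(4 8 7 5))^(-55)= (0 9)(4 8 7 5)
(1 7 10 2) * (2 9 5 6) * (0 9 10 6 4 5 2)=(10)(0 9 2 1 7 6)(4 5)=[9, 7, 1, 3, 5, 4, 0, 6, 8, 2, 10]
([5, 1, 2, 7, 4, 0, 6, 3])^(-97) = (0 5)(3 7)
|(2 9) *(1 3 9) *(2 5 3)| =6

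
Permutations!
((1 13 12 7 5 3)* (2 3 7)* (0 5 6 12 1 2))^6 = ((0 5 7 6 12)(1 13)(2 3))^6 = (13)(0 5 7 6 12)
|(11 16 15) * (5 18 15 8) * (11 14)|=|(5 18 15 14 11 16 8)|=7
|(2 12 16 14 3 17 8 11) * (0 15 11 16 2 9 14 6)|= |(0 15 11 9 14 3 17 8 16 6)(2 12)|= 10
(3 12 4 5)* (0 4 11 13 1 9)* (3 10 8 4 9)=(0 9)(1 3 12 11 13)(4 5 10 8)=[9, 3, 2, 12, 5, 10, 6, 7, 4, 0, 8, 13, 11, 1]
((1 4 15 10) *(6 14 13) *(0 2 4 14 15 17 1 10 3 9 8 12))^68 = ((0 2 4 17 1 14 13 6 15 3 9 8 12))^68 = (0 17 13 3 12 4 14 15 8 2 1 6 9)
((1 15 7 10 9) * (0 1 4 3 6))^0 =(15)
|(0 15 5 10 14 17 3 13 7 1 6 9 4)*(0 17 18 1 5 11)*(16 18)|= |(0 15 11)(1 6 9 4 17 3 13 7 5 10 14 16 18)|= 39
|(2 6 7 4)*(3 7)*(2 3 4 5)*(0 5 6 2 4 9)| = 7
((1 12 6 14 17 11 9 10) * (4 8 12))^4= ((1 4 8 12 6 14 17 11 9 10))^4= (1 6 9 8 17)(4 14 10 12 11)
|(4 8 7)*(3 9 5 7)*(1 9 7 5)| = 4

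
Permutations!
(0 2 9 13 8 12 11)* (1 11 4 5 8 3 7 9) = (0 2 1 11)(3 7 9 13)(4 5 8 12) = [2, 11, 1, 7, 5, 8, 6, 9, 12, 13, 10, 0, 4, 3]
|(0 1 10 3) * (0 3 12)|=|(0 1 10 12)|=4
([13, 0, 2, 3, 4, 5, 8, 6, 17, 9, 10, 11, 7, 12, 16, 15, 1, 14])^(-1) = (0 1 16 14 17 8 6 7 12 13)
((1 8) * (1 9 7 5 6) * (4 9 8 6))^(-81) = (1 6)(4 5 7 9)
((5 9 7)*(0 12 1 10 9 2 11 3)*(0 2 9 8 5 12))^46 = (1 9 10 7 8 12 5)(2 11 3) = ((1 10 8 5 9 7 12)(2 11 3))^46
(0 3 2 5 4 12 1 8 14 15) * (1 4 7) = [3, 8, 5, 2, 12, 7, 6, 1, 14, 9, 10, 11, 4, 13, 15, 0] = (0 3 2 5 7 1 8 14 15)(4 12)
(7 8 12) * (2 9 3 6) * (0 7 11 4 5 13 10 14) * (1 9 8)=[7, 9, 8, 6, 5, 13, 2, 1, 12, 3, 14, 4, 11, 10, 0]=(0 7 1 9 3 6 2 8 12 11 4 5 13 10 14)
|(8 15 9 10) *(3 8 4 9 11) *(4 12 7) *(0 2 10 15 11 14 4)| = 60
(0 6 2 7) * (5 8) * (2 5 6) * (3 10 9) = [2, 1, 7, 10, 4, 8, 5, 0, 6, 3, 9] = (0 2 7)(3 10 9)(5 8 6)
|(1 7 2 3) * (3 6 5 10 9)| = 8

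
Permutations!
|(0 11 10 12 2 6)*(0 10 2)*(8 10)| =|(0 11 2 6 8 10 12)| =7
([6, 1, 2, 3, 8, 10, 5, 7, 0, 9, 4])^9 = (0 10)(4 6)(5 8)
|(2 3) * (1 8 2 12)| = 5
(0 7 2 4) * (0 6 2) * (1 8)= (0 7)(1 8)(2 4 6)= [7, 8, 4, 3, 6, 5, 2, 0, 1]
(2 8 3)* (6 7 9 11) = [0, 1, 8, 2, 4, 5, 7, 9, 3, 11, 10, 6] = (2 8 3)(6 7 9 11)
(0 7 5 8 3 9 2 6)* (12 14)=[7, 1, 6, 9, 4, 8, 0, 5, 3, 2, 10, 11, 14, 13, 12]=(0 7 5 8 3 9 2 6)(12 14)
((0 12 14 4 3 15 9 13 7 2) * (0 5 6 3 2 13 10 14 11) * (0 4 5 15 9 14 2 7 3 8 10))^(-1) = ((0 12 11 4 7 13 3 9)(2 15 14 5 6 8 10))^(-1) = (0 9 3 13 7 4 11 12)(2 10 8 6 5 14 15)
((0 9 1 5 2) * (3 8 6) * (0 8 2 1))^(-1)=((0 9)(1 5)(2 8 6 3))^(-1)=(0 9)(1 5)(2 3 6 8)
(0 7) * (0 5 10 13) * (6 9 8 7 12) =(0 12 6 9 8 7 5 10 13) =[12, 1, 2, 3, 4, 10, 9, 5, 7, 8, 13, 11, 6, 0]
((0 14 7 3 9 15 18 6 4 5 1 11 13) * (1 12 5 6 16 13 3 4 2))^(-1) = (0 13 16 18 15 9 3 11 1 2 6 4 7 14)(5 12)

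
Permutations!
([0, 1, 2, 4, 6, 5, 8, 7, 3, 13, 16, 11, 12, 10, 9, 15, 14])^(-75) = (16)(3 4 6 8)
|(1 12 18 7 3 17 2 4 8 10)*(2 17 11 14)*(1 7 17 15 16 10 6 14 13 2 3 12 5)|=56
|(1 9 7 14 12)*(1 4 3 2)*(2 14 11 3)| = |(1 9 7 11 3 14 12 4 2)| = 9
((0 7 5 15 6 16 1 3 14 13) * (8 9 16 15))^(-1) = (0 13 14 3 1 16 9 8 5 7)(6 15)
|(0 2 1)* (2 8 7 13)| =|(0 8 7 13 2 1)| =6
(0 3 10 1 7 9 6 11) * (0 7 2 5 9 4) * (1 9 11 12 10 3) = [1, 2, 5, 3, 0, 11, 12, 4, 8, 6, 9, 7, 10] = (0 1 2 5 11 7 4)(6 12 10 9)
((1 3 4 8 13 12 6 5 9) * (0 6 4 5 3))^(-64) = (13)(0 3 9)(1 6 5)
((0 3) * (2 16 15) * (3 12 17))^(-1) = (0 3 17 12)(2 15 16)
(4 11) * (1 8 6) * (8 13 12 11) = (1 13 12 11 4 8 6) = [0, 13, 2, 3, 8, 5, 1, 7, 6, 9, 10, 4, 11, 12]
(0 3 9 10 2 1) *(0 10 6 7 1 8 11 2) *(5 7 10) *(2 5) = [3, 2, 8, 9, 4, 7, 10, 1, 11, 6, 0, 5] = (0 3 9 6 10)(1 2 8 11 5 7)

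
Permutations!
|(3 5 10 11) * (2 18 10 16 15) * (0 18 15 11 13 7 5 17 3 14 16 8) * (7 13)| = 6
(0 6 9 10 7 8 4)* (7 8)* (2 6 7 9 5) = [7, 1, 6, 3, 0, 2, 5, 9, 4, 10, 8] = (0 7 9 10 8 4)(2 6 5)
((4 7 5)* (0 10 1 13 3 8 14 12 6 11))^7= ((0 10 1 13 3 8 14 12 6 11)(4 7 5))^7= (0 12 3 10 6 8 1 11 14 13)(4 7 5)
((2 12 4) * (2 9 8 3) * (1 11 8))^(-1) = (1 9 4 12 2 3 8 11)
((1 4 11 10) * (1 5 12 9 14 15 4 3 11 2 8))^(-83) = ((1 3 11 10 5 12 9 14 15 4 2 8))^(-83) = (1 3 11 10 5 12 9 14 15 4 2 8)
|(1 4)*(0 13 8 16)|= 4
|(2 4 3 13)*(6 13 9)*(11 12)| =|(2 4 3 9 6 13)(11 12)| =6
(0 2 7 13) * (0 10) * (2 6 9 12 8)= (0 6 9 12 8 2 7 13 10)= [6, 1, 7, 3, 4, 5, 9, 13, 2, 12, 0, 11, 8, 10]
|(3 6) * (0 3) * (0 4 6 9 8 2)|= 10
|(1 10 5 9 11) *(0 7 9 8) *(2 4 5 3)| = 11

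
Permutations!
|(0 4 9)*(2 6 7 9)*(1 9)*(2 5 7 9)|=8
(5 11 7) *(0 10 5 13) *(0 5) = (0 10)(5 11 7 13) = [10, 1, 2, 3, 4, 11, 6, 13, 8, 9, 0, 7, 12, 5]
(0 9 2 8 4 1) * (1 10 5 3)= (0 9 2 8 4 10 5 3 1)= [9, 0, 8, 1, 10, 3, 6, 7, 4, 2, 5]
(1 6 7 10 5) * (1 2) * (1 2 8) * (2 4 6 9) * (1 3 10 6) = (1 9 2 4)(3 10 5 8)(6 7) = [0, 9, 4, 10, 1, 8, 7, 6, 3, 2, 5]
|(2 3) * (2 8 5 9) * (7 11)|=10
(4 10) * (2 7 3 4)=(2 7 3 4 10)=[0, 1, 7, 4, 10, 5, 6, 3, 8, 9, 2]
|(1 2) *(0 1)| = |(0 1 2)| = 3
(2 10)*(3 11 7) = (2 10)(3 11 7) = [0, 1, 10, 11, 4, 5, 6, 3, 8, 9, 2, 7]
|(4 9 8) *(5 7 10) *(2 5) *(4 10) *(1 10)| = |(1 10 2 5 7 4 9 8)| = 8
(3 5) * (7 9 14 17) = (3 5)(7 9 14 17) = [0, 1, 2, 5, 4, 3, 6, 9, 8, 14, 10, 11, 12, 13, 17, 15, 16, 7]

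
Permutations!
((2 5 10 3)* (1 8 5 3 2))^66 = (10) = ((1 8 5 10 2 3))^66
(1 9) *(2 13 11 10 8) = (1 9)(2 13 11 10 8) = [0, 9, 13, 3, 4, 5, 6, 7, 2, 1, 8, 10, 12, 11]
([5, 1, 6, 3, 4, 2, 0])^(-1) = (0 6 2 5)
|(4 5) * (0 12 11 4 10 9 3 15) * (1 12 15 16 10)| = |(0 15)(1 12 11 4 5)(3 16 10 9)| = 20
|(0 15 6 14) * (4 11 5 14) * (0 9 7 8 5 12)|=30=|(0 15 6 4 11 12)(5 14 9 7 8)|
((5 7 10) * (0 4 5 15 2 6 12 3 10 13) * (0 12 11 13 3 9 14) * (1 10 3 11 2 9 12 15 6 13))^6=((0 4 5 7 11 1 10 6 2 13 15 9 14))^6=(0 10 14 1 9 11 15 7 13 5 2 4 6)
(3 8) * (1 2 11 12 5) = [0, 2, 11, 8, 4, 1, 6, 7, 3, 9, 10, 12, 5] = (1 2 11 12 5)(3 8)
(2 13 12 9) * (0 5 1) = (0 5 1)(2 13 12 9) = [5, 0, 13, 3, 4, 1, 6, 7, 8, 2, 10, 11, 9, 12]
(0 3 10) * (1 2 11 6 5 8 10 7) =[3, 2, 11, 7, 4, 8, 5, 1, 10, 9, 0, 6] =(0 3 7 1 2 11 6 5 8 10)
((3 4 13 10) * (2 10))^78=((2 10 3 4 13))^78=(2 4 10 13 3)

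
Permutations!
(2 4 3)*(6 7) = (2 4 3)(6 7) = [0, 1, 4, 2, 3, 5, 7, 6]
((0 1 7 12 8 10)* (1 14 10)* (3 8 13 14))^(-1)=((0 3 8 1 7 12 13 14 10))^(-1)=(0 10 14 13 12 7 1 8 3)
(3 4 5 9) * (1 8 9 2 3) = [0, 8, 3, 4, 5, 2, 6, 7, 9, 1] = (1 8 9)(2 3 4 5)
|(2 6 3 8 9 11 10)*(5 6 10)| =|(2 10)(3 8 9 11 5 6)| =6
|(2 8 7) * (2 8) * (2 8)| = |(2 8 7)| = 3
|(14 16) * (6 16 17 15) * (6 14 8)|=3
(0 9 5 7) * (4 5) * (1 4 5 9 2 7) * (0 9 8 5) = [2, 4, 7, 3, 8, 1, 6, 9, 5, 0] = (0 2 7 9)(1 4 8 5)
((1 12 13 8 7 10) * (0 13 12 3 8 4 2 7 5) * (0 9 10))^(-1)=((0 13 4 2 7)(1 3 8 5 9 10))^(-1)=(0 7 2 4 13)(1 10 9 5 8 3)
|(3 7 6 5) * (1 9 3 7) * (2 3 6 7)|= |(1 9 6 5 2 3)|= 6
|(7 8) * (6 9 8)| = 4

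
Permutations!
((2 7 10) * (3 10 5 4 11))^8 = (2 7 5 4 11 3 10)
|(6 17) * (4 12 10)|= |(4 12 10)(6 17)|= 6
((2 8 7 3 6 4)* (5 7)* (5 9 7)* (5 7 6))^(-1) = (2 4 6 9 8)(3 7 5)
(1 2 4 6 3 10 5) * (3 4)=(1 2 3 10 5)(4 6)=[0, 2, 3, 10, 6, 1, 4, 7, 8, 9, 5]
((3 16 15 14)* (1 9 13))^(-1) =((1 9 13)(3 16 15 14))^(-1) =(1 13 9)(3 14 15 16)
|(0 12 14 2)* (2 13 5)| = 6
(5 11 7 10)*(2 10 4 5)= (2 10)(4 5 11 7)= [0, 1, 10, 3, 5, 11, 6, 4, 8, 9, 2, 7]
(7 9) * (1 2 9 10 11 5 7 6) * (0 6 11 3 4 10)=(0 6 1 2 9 11 5 7)(3 4 10)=[6, 2, 9, 4, 10, 7, 1, 0, 8, 11, 3, 5]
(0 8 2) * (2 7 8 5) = (0 5 2)(7 8) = [5, 1, 0, 3, 4, 2, 6, 8, 7]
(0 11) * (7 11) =(0 7 11) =[7, 1, 2, 3, 4, 5, 6, 11, 8, 9, 10, 0]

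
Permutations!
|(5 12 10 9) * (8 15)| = |(5 12 10 9)(8 15)| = 4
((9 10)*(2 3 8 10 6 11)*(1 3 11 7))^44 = (11)(1 8 9 7 3 10 6)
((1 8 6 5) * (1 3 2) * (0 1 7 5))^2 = (0 8)(1 6)(2 5)(3 7)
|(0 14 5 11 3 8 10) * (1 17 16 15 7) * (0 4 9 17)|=14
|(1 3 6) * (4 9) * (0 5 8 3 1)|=|(0 5 8 3 6)(4 9)|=10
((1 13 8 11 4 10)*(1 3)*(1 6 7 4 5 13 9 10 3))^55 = (1 9 10)(3 4 7 6)(5 11 8 13)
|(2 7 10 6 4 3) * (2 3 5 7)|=|(4 5 7 10 6)|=5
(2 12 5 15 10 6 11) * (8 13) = (2 12 5 15 10 6 11)(8 13) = [0, 1, 12, 3, 4, 15, 11, 7, 13, 9, 6, 2, 5, 8, 14, 10]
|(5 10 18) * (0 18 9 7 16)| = |(0 18 5 10 9 7 16)| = 7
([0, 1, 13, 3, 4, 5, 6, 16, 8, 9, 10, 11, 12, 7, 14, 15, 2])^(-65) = (2 16 7 13)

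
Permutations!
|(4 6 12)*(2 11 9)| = |(2 11 9)(4 6 12)| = 3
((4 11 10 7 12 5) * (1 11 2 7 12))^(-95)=(1 11 10 12 5 4 2 7)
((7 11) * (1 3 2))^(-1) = ((1 3 2)(7 11))^(-1) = (1 2 3)(7 11)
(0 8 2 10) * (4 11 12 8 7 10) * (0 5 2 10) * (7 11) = (0 11 12 8 10 5 2 4 7) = [11, 1, 4, 3, 7, 2, 6, 0, 10, 9, 5, 12, 8]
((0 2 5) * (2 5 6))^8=((0 5)(2 6))^8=(6)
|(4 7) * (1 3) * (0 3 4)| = 5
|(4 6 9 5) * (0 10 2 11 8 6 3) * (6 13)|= |(0 10 2 11 8 13 6 9 5 4 3)|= 11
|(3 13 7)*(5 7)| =4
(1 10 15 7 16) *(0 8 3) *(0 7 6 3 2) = (0 8 2)(1 10 15 6 3 7 16) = [8, 10, 0, 7, 4, 5, 3, 16, 2, 9, 15, 11, 12, 13, 14, 6, 1]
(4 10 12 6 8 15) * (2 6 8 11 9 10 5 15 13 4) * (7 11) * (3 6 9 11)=(2 9 10 12 8 13 4 5 15)(3 6 7)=[0, 1, 9, 6, 5, 15, 7, 3, 13, 10, 12, 11, 8, 4, 14, 2]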